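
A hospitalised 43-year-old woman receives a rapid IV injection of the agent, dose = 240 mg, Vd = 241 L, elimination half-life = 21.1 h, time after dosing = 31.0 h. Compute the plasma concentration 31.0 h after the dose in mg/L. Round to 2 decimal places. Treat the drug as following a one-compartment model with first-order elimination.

C₀ = Dose / Vd = 240.0 / 241 = 0.9959 mg/L
k = ln2 / t½ = 0.693147 / 21.1 = 0.03285 h⁻¹
C = C₀ · e^(−k·t) = 0.9959 × e^(−0.03285 × 31.0)
  = 0.9959 × 0.3612 = 0.3597 mg/L

0.36 mg/L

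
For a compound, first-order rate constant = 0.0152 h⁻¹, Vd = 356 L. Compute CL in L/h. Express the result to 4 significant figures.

CL = k × Vd = 0.0152 × 356 = 5.411 L/h

5.411 L/h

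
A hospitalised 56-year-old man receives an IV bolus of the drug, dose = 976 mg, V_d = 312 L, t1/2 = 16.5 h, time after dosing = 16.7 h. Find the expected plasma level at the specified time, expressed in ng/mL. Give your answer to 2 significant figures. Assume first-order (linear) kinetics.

C₀ = Dose / Vd = 976.0 / 312 = 3.128 mg/L
k = ln2 / t½ = 0.693147 / 16.5 = 0.04201 h⁻¹
C = C₀ · e^(−k·t) = 3.128 × e^(−0.04201 × 16.7)
  = 3.128 × 0.4958 = 1.551 mg/L
Convert: 1.551 mg/L × 1000 = 1551 ng/mL

1600 ng/mL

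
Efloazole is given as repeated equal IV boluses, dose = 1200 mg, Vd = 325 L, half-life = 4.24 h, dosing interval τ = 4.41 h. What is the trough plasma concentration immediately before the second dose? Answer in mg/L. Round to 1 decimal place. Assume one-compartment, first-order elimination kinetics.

C₀ per dose = Dose / Vd = 1200 / 325 = 3.692 mg/L
k = ln2 / t½ = 0.693147 / 4.24 = 0.1635 h⁻¹
Fraction remaining after one interval: r = e^(−kτ) = e^(−0.1635 × 4.41) = 0.4862
Before dose 2, 1 dose has been given (aged 1τ).
C_trough = C₀ × r = 3.692 × 0.4862 = 1.795 mg/L

1.8 mg/L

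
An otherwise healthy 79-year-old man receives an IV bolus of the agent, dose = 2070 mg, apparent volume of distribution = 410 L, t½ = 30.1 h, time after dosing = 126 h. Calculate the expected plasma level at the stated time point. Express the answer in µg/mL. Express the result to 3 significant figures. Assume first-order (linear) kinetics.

0.277 µg/mL

C₀ = Dose / Vd = 2070 / 410 = 5.049 mg/L
k = ln2 / t½ = 0.693147 / 30.1 = 0.02303 h⁻¹
C = C₀ · e^(−k·t) = 5.049 × e^(−0.02303 × 126)
  = 5.049 × 0.05493 = 0.2773 mg/L
(0.2773 mg/L = 0.2773 µg/mL)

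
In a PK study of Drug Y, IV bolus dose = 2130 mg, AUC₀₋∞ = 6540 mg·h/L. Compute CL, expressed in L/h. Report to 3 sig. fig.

CL = Dose / AUC = 2130 / 6540 = 0.3257 L/h

0.326 L/h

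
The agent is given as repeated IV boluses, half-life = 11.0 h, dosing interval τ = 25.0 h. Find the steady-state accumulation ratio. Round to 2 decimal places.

1.26

k = ln2 / t½ = 0.693147 / 11.0 = 0.06301 h⁻¹
e^(−kτ) = e^(−0.06301 × 25.0) = 0.2070
Accumulation ratio R = 1 / (1 − e^(−kτ)) = 1 / (1 − 0.2070) = 1.261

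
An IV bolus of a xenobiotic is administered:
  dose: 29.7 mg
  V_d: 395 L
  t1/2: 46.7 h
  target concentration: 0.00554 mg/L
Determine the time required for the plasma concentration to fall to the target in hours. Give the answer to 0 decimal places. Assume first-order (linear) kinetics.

C₀ = Dose / Vd = 29.70 / 395 = 0.07519 mg/L
k = ln2 / t½ = 0.693147 / 46.7 = 0.01484 h⁻¹
t = ln(C₀ / C) / k = ln(0.07519 / 0.00554) / 0.01484
  = ln(13.57) / 0.01484 = 2.608 / 0.01484 = 175.7 h

176 h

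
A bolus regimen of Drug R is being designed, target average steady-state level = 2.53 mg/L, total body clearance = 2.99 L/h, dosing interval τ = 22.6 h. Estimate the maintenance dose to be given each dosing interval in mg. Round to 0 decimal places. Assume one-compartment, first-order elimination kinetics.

171 mg

At steady state, Dose/τ = Css × CL.
Dose = Css × CL × τ = 2.53 × 2.990 × 22.6 = 171.0 mg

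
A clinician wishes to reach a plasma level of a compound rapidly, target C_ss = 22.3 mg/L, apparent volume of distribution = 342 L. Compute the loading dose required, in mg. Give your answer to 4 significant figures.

LD = Css × Vd = 22.3 × 342 = 7627 mg

7627 mg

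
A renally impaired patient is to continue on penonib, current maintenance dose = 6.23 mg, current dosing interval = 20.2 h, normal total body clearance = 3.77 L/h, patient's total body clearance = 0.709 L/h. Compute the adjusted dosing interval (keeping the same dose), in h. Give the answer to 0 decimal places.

To keep the same average steady-state level, dosing rate must scale with clearance.
CL ratio = 0.709 / 3.77 = 0.1881
New interval (same dose) = 20.2 / 0.1881 = 107.4 h

107 h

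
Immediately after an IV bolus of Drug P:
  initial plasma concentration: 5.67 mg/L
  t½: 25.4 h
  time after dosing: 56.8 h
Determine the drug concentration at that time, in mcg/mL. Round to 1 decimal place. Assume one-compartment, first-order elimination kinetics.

k = ln2 / t½ = 0.693147 / 25.4 = 0.02729 h⁻¹
C = C₀ · e^(−k·t) = 5.670 × e^(−0.02729 × 56.8)
  = 5.670 × 0.2122 = 1.203 mg/L
(1.203 mg/L = 1.203 mcg/mL)

1.2 mcg/mL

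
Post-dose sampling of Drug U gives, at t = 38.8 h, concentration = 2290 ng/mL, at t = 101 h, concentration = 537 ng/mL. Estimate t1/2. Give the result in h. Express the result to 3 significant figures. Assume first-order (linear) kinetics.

29.7 h

k = ln(C₁/C₂) / (t₂ − t₁) = ln(2290/537) / (101 − 38.8)
  = 1.450 / 62.20 = 0.02331 h⁻¹
t½ = ln2 / k = 0.693147 / 0.02331 = 29.74 h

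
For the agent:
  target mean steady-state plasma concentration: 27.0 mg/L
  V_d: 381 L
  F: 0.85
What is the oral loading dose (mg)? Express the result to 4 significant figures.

12100 mg

LD = Css × Vd / F = 27.0 × 381 / 0.85 = 12100 mg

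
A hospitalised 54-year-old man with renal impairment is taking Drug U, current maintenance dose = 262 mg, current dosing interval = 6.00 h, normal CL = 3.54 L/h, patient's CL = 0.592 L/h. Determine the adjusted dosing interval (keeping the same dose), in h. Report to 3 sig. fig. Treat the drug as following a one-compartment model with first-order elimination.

35.9 h

To keep the same average steady-state level, dosing rate must scale with clearance.
CL ratio = 0.592 / 3.54 = 0.1672
New interval (same dose) = 6.00 / 0.1672 = 35.89 h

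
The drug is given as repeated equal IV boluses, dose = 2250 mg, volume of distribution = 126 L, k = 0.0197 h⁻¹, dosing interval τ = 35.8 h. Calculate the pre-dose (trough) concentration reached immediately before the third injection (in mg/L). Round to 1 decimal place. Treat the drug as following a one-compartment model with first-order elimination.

C₀ per dose = Dose / Vd = 2250 / 126 = 17.86 mg/L
Fraction remaining after one interval: r = e^(−kτ) = e^(−0.01970 × 35.8) = 0.4940
Before dose 3, 2 doses have been given (aged 1τ, 2τ).
C_trough = C₀ × (r + r²) = 17.86 × (0.4940 + 0.2440) = 13.18 mg/L

13.2 mg/L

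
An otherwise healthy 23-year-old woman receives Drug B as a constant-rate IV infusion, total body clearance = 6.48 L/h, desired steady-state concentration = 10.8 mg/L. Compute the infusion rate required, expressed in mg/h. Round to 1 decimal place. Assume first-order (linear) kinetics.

At steady state, infusion rate R₀ = Css × CL = 10.8 × 6.480 = 69.98 mg/h

70.0 mg/h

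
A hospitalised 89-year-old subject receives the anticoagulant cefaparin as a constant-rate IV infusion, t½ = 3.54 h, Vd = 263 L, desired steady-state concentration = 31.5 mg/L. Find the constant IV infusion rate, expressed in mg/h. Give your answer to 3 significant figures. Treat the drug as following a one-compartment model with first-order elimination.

k = ln2 / t½ = 0.693147 / 3.54 = 0.1958 h⁻¹
CL = k × Vd = 0.1958 × 263 = 51.50 L/h
At steady state, infusion rate R₀ = Css × CL = 31.5 × 51.50 = 1622 mg/h

1620 mg/h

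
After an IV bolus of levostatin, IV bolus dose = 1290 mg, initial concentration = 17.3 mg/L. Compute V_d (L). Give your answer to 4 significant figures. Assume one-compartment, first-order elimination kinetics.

74.57 L

Vd = Dose / C₀ = 1290 / 17.3 = 74.57 L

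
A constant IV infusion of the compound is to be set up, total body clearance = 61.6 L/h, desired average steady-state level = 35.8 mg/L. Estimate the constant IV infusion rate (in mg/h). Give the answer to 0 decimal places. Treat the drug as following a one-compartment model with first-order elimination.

At steady state, infusion rate R₀ = Css × CL = 35.8 × 61.60 = 2205 mg/h

2205 mg/h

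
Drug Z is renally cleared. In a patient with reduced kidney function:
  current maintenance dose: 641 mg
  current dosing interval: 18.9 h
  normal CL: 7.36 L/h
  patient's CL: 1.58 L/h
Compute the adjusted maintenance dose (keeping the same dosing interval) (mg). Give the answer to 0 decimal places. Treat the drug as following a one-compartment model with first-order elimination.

To keep the same average steady-state level, dosing rate must scale with clearance.
CL ratio = 1.58 / 7.36 = 0.2147
New dose (same interval) = 641 × 0.2147 = 137.6 mg

138 mg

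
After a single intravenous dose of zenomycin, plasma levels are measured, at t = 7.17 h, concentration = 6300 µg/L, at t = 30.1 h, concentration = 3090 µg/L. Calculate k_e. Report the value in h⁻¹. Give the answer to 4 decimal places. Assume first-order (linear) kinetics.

0.0311 h⁻¹

k = ln(C₁/C₂) / (t₂ − t₁) = ln(6300/3090) / (30.1 − 7.17)
  = 0.7124 / 22.93 = 0.03107 h⁻¹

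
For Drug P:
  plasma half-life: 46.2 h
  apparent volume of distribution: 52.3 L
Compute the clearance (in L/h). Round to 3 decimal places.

k = ln2 / t½ = 0.693147 / 46.2 = 0.01500 h⁻¹
CL = k × Vd = 0.01500 × 52.3 = 0.7845 L/h

0.785 L/h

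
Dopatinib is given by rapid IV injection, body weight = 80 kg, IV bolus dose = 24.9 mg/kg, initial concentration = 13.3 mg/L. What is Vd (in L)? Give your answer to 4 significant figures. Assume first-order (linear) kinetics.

Dose = 24.9 × 80 = 1992 mg
Vd = Dose / C₀ = 1992 / 13.3 = 149.8 L

149.8 L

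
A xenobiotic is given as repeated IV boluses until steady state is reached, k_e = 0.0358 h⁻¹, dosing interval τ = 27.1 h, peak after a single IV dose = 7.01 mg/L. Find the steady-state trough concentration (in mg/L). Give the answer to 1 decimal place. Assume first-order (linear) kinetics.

4.3 mg/L

e^(−kτ) = e^(−0.03580 × 27.1) = 0.3790
Accumulation ratio R = 1 / (1 − e^(−kτ)) = 1 / (1 − 0.3790) = 1.610
Steady-state trough = C₀ × R × e^(−kτ) = 7.01 × 1.610 × 0.3790 = 4.277 mg/L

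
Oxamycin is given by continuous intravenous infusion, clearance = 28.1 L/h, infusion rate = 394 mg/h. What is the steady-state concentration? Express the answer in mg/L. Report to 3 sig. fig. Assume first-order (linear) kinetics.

14.0 mg/L

At steady state Css = R₀ / CL = 394 / 28.10 = 14.02 mg/L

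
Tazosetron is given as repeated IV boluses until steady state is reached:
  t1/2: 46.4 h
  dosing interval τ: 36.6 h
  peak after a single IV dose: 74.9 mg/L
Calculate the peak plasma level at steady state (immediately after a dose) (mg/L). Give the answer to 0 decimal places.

178 mg/L

k = ln2 / t½ = 0.693147 / 46.4 = 0.01494 h⁻¹
e^(−kτ) = e^(−0.01494 × 36.6) = 0.5788
Accumulation ratio R = 1 / (1 − e^(−kτ)) = 1 / (1 − 0.5788) = 2.374
Steady-state peak = C₀ × R = 74.9 × 2.374 = 177.8 mg/L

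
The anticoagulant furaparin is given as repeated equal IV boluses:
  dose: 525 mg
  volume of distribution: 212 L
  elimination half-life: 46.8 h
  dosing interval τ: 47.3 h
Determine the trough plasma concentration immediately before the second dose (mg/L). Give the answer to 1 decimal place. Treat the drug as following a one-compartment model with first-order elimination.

1.2 mg/L

C₀ per dose = Dose / Vd = 525 / 212 = 2.476 mg/L
k = ln2 / t½ = 0.693147 / 46.8 = 0.01481 h⁻¹
Fraction remaining after one interval: r = e^(−kτ) = e^(−0.01481 × 47.3) = 0.4963
Before dose 2, 1 dose has been given (aged 1τ).
C_trough = C₀ × r = 2.476 × 0.4963 = 1.229 mg/L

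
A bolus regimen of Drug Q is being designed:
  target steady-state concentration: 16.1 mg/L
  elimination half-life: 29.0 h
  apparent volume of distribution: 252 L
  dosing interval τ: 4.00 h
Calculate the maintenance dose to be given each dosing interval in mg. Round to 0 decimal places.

k = ln2 / t½ = 0.693147 / 29.0 = 0.02390 h⁻¹
CL = k × Vd = 0.02390 × 252 = 6.023 L/h
At steady state, Dose/τ = Css × CL.
Dose = Css × CL × τ = 16.1 × 6.023 × 4.00 = 387.9 mg

388 mg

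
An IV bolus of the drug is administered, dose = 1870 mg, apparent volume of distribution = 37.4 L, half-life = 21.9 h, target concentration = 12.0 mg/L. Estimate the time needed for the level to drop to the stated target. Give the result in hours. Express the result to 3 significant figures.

C₀ = Dose / Vd = 1870 / 37.4 = 50.00 mg/L
k = ln2 / t½ = 0.693147 / 21.9 = 0.03165 h⁻¹
t = ln(C₀ / C) / k = ln(50.00 / 12.0) / 0.03165
  = ln(4.167) / 0.03165 = 1.427 / 0.03165 = 45.09 h

45.1 h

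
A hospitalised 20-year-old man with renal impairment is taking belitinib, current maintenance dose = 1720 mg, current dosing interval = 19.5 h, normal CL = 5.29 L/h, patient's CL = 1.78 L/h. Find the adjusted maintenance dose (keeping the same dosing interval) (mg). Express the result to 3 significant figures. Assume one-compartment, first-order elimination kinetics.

579 mg

To keep the same average steady-state level, dosing rate must scale with clearance.
CL ratio = 1.78 / 5.29 = 0.3365
New dose (same interval) = 1720 × 0.3365 = 578.8 mg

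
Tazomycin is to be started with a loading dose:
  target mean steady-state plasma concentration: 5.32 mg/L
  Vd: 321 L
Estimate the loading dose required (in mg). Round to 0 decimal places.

LD = Css × Vd = 5.32 × 321 = 1708 mg

1708 mg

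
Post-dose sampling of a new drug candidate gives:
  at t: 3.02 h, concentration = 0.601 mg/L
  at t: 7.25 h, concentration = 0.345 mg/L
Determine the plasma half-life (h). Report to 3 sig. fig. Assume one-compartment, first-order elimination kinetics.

k = ln(C₁/C₂) / (t₂ − t₁) = ln(0.601/0.345) / (7.25 − 3.02)
  = 0.5551 / 4.230 = 0.1312 h⁻¹
t½ = ln2 / k = 0.693147 / 0.1312 = 5.283 h

5.28 h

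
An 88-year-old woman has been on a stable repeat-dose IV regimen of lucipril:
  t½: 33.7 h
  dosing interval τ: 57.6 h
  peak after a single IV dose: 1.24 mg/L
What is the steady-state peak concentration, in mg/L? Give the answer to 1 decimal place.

1.8 mg/L

k = ln2 / t½ = 0.693147 / 33.7 = 0.02057 h⁻¹
e^(−kτ) = e^(−0.02057 × 57.6) = 0.3058
Accumulation ratio R = 1 / (1 − e^(−kτ)) = 1 / (1 − 0.3058) = 1.441
Steady-state peak = C₀ × R = 1.24 × 1.441 = 1.787 mg/L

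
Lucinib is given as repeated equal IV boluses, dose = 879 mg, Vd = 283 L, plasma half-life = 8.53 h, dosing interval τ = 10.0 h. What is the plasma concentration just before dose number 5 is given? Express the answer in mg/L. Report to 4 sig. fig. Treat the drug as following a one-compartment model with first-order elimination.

C₀ per dose = Dose / Vd = 879 / 283 = 3.106 mg/L
k = ln2 / t½ = 0.693147 / 8.53 = 0.08126 h⁻¹
Fraction remaining after one interval: r = e^(−kτ) = e^(−0.08126 × 10.0) = 0.4437
Before dose 5, 4 doses have been given (aged 1τ, 2τ, 3τ, 4τ).
C_trough = C₀ × (r + r² + … + r^4) = C₀ × r(1−r^4)/(1−r)
        = 3.106 × 0.4437 × (1 − 0.03876) / (1 − 0.4437) = 2.381 mg/L

2.381 mg/L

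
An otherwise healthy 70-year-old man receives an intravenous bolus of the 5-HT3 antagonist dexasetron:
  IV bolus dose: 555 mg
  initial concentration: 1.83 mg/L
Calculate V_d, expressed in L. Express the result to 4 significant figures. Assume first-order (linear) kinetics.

303.3 L

Vd = Dose / C₀ = 555.0 / 1.83 = 303.3 L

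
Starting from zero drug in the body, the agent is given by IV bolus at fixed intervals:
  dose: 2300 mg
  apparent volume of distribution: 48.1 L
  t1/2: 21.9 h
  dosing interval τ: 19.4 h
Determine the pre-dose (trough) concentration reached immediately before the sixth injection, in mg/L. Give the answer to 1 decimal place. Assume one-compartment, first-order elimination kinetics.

C₀ per dose = Dose / Vd = 2300 / 48.1 = 47.82 mg/L
k = ln2 / t½ = 0.693147 / 21.9 = 0.03165 h⁻¹
Fraction remaining after one interval: r = e^(−kτ) = e^(−0.03165 × 19.4) = 0.5412
Before dose 6, 5 doses have been given (aged 1τ, 2τ, 3τ, 4τ, 5τ).
C_trough = C₀ × (r + r² + … + r^5) = C₀ × r(1−r^5)/(1−r)
        = 47.82 × 0.5412 × (1 − 0.04643) / (1 − 0.5412) = 53.79 mg/L

53.8 mg/L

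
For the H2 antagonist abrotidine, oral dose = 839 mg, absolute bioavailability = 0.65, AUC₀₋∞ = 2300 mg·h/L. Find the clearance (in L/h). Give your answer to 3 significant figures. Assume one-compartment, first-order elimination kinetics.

0.237 L/h

CL = F·Dose / AUC = 0.65 × 839 / 2300 = 0.2371 L/h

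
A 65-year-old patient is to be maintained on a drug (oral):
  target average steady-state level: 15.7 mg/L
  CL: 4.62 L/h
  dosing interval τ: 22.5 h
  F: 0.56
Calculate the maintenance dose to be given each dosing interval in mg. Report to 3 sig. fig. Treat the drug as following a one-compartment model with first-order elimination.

2910 mg

At steady state, F × (Dose/τ) = Css × CL.
Dose = Css × CL × τ / F = 15.7 × 4.620 × 22.5 / 0.56 = 2914 mg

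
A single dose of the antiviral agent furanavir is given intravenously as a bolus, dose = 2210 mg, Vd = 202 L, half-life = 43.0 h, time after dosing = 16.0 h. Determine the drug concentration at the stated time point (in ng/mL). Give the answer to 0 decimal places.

C₀ = Dose / Vd = 2210 / 202 = 10.94 mg/L
k = ln2 / t½ = 0.693147 / 43.0 = 0.01612 h⁻¹
C = C₀ · e^(−k·t) = 10.94 × e^(−0.01612 × 16.0)
  = 10.94 × 0.7727 = 8.453 mg/L
Convert: 8.453 mg/L × 1000 = 8453 ng/mL

8453 ng/mL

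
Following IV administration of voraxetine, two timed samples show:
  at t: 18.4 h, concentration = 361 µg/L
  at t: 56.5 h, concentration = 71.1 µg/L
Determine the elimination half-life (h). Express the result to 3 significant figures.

16.3 h

k = ln(C₁/C₂) / (t₂ − t₁) = ln(361/71.1) / (56.5 − 18.4)
  = 1.625 / 38.10 = 0.04265 h⁻¹
t½ = ln2 / k = 0.693147 / 0.04265 = 16.25 h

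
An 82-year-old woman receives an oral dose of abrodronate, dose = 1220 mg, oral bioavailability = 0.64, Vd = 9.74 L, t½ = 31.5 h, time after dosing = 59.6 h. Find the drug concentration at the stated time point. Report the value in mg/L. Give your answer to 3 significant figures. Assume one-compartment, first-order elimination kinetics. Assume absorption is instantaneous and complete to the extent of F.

21.6 mg/L

Amount reaching circulation = F × Dose = 0.64 × 1220 = 780.8 mg
C₀ = F·Dose / Vd = 780.8 / 9.74 = 80.16 mg/L
k = ln2 / t½ = 0.693147 / 31.5 = 0.02200 h⁻¹
C = C₀ · e^(−k·t) = 80.16 × e^(−0.02200 × 59.6)
  = 80.16 × 0.2695 = 21.60 mg/L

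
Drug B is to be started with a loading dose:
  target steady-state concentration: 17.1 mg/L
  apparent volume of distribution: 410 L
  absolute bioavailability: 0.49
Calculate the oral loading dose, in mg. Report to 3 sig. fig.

14300 mg

LD = Css × Vd / F = 17.1 × 410 / 0.49 = 14310 mg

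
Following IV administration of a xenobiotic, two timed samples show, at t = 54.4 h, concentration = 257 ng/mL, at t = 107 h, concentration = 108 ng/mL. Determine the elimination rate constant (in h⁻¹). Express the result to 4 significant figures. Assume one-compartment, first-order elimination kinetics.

k = ln(C₁/C₂) / (t₂ − t₁) = ln(257/108) / (107 − 54.4)
  = 0.8669 / 52.60 = 0.01648 h⁻¹

0.01648 h⁻¹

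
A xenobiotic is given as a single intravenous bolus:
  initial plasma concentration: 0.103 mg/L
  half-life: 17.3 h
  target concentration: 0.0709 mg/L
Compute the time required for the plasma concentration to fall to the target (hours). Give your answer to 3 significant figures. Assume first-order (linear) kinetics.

9.32 h

k = ln2 / t½ = 0.693147 / 17.3 = 0.04007 h⁻¹
t = ln(C₀ / C) / k = ln(0.1030 / 0.0709) / 0.04007
  = ln(1.453) / 0.04007 = 0.3736 / 0.04007 = 9.324 h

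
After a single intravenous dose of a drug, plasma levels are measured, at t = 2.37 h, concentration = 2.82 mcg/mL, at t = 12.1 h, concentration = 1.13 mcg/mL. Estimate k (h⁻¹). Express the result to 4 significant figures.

k = ln(C₁/C₂) / (t₂ − t₁) = ln(2.82/1.13) / (12.1 − 2.37)
  = 0.9145 / 9.730 = 0.09399 h⁻¹

0.09399 h⁻¹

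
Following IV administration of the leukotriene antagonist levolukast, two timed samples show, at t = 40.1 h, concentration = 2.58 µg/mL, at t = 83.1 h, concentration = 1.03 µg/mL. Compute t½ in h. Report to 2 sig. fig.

32 h

k = ln(C₁/C₂) / (t₂ − t₁) = ln(2.58/1.03) / (83.1 − 40.1)
  = 0.9182 / 43.00 = 0.02135 h⁻¹
t½ = ln2 / k = 0.693147 / 0.02135 = 32.47 h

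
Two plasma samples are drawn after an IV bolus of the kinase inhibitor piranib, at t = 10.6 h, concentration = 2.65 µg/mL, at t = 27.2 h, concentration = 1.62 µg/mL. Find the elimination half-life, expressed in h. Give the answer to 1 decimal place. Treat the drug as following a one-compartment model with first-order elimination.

23.4 h

k = ln(C₁/C₂) / (t₂ − t₁) = ln(2.65/1.62) / (27.2 − 10.6)
  = 0.4921 / 16.60 = 0.02964 h⁻¹
t½ = ln2 / k = 0.693147 / 0.02964 = 23.39 h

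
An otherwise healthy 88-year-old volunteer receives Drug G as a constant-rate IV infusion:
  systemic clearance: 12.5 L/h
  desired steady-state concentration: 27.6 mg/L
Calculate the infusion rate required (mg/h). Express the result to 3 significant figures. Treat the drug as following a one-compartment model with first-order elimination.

At steady state, infusion rate R₀ = Css × CL = 27.6 × 12.50 = 345.0 mg/h

345 mg/h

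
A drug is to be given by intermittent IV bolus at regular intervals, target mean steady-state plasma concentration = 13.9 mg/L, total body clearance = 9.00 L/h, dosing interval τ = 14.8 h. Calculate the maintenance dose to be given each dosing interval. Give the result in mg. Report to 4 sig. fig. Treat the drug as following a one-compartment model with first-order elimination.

At steady state, Dose/τ = Css × CL.
Dose = Css × CL × τ = 13.9 × 9.000 × 14.8 = 1851 mg

1851 mg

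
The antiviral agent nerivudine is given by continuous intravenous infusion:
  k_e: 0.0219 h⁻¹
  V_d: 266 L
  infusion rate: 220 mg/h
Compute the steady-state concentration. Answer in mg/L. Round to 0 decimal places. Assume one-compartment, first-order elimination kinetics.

38 mg/L

CL = k × Vd = 0.02190 × 266 = 5.825 L/h
At steady state Css = R₀ / CL = 220 / 5.825 = 37.77 mg/L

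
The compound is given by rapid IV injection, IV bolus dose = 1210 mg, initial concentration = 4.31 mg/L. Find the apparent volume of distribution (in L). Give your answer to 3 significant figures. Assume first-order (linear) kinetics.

281 L

Vd = Dose / C₀ = 1210 / 4.31 = 280.7 L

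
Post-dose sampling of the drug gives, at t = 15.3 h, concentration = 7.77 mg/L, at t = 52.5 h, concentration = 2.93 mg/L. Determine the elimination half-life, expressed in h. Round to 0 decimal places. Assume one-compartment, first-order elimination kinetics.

26 h

k = ln(C₁/C₂) / (t₂ − t₁) = ln(7.77/2.93) / (52.5 − 15.3)
  = 0.9753 / 37.20 = 0.02622 h⁻¹
t½ = ln2 / k = 0.693147 / 0.02622 = 26.44 h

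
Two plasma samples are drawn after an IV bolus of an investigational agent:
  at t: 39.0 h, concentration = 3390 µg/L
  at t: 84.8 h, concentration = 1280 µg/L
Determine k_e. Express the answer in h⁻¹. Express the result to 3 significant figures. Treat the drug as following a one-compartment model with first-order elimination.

k = ln(C₁/C₂) / (t₂ − t₁) = ln(3390/1280) / (84.8 − 39.0)
  = 0.9740 / 45.80 = 0.02127 h⁻¹

0.0213 h⁻¹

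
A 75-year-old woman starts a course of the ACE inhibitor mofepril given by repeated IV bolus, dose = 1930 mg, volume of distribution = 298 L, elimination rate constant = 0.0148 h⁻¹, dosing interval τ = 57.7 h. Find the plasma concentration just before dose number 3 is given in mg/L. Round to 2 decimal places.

C₀ per dose = Dose / Vd = 1930 / 298 = 6.477 mg/L
Fraction remaining after one interval: r = e^(−kτ) = e^(−0.01480 × 57.7) = 0.4257
Before dose 3, 2 doses have been given (aged 1τ, 2τ).
C_trough = C₀ × (r + r²) = 6.477 × (0.4257 + 0.1812) = 3.931 mg/L

3.93 mg/L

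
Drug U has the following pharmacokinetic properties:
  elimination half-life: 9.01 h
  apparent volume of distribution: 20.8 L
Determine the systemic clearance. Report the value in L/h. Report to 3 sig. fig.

1.60 L/h

k = ln2 / t½ = 0.693147 / 9.01 = 0.07693 h⁻¹
CL = k × Vd = 0.07693 × 20.8 = 1.600 L/h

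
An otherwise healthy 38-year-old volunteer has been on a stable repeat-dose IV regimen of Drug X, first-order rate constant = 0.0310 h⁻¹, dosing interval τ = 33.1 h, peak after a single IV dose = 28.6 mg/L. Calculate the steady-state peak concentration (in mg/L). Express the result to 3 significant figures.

44.6 mg/L

e^(−kτ) = e^(−0.03100 × 33.1) = 0.3584
Accumulation ratio R = 1 / (1 − e^(−kτ)) = 1 / (1 − 0.3584) = 1.559
Steady-state peak = C₀ × R = 28.6 × 1.559 = 44.59 mg/L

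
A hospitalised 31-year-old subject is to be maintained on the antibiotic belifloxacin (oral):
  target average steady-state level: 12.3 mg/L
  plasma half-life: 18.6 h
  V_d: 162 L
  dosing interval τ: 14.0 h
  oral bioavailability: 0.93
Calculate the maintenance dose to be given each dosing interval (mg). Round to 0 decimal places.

k = ln2 / t½ = 0.693147 / 18.6 = 0.03727 h⁻¹
CL = k × Vd = 0.03727 × 162 = 6.038 L/h
At steady state, F × (Dose/τ) = Css × CL.
Dose = Css × CL × τ / F = 12.3 × 6.038 × 14.0 / 0.93 = 1118 mg

1118 mg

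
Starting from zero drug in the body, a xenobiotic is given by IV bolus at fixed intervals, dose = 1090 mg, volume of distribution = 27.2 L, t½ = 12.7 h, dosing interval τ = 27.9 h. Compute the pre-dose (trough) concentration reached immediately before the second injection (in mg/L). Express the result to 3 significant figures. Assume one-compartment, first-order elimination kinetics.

C₀ per dose = Dose / Vd = 1090 / 27.2 = 40.07 mg/L
k = ln2 / t½ = 0.693147 / 12.7 = 0.05458 h⁻¹
Fraction remaining after one interval: r = e^(−kτ) = e^(−0.05458 × 27.9) = 0.2181
Before dose 2, 1 dose has been given (aged 1τ).
C_trough = C₀ × r = 40.07 × 0.2181 = 8.739 mg/L

8.74 mg/L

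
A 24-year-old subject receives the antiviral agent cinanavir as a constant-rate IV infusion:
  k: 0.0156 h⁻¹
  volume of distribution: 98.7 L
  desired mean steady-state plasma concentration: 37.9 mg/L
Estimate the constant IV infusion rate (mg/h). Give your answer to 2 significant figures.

CL = k × Vd = 0.01560 × 98.7 = 1.540 L/h
At steady state, infusion rate R₀ = Css × CL = 37.9 × 1.540 = 58.37 mg/h

58 mg/h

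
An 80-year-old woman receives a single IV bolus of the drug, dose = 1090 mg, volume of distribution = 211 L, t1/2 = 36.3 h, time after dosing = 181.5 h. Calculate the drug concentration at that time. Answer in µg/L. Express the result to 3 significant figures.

161 µg/L

C₀ = Dose / Vd = 1090 / 211 = 5.166 mg/L
k = ln2 / t½ = 0.693147 / 36.3 = 0.01909 h⁻¹
t / t½ = 181.5 / 36.3 = 5 half-lives
C = C₀ × (1/2)^5 = 5.166 × 0.03125 = 0.1614 mg/L
Convert: 0.1614 mg/L × 1000 = 161.4 µg/L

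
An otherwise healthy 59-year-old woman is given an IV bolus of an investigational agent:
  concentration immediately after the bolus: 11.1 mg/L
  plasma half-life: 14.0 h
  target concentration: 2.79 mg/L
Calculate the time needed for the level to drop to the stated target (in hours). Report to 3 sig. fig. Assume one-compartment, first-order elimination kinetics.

k = ln2 / t½ = 0.693147 / 14.0 = 0.04951 h⁻¹
t = ln(C₀ / C) / k = ln(11.10 / 2.79) / 0.04951
  = ln(3.978) / 0.04951 = 1.381 / 0.04951 = 27.89 h

27.9 h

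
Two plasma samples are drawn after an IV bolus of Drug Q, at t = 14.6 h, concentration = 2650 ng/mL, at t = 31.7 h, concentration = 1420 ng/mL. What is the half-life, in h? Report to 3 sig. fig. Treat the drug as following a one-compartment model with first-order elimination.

k = ln(C₁/C₂) / (t₂ − t₁) = ln(2650/1420) / (31.7 − 14.6)
  = 0.6239 / 17.10 = 0.03649 h⁻¹
t½ = ln2 / k = 0.693147 / 0.03649 = 19.00 h

19.0 h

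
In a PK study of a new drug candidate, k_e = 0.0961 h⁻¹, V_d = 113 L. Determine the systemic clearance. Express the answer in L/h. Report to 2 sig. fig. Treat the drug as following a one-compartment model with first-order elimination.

11 L/h

CL = k × Vd = 0.0961 × 113 = 10.86 L/h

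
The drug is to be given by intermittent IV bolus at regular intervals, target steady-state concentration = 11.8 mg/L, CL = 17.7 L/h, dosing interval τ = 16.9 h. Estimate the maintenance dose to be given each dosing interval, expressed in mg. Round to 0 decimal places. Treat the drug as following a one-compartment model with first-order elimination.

3530 mg

At steady state, Dose/τ = Css × CL.
Dose = Css × CL × τ = 11.8 × 17.70 × 16.9 = 3530 mg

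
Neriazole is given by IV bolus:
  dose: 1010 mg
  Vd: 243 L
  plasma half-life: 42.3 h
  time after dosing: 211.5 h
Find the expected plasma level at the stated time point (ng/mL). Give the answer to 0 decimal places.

C₀ = Dose / Vd = 1010 / 243 = 4.156 mg/L
k = ln2 / t½ = 0.693147 / 42.3 = 0.01639 h⁻¹
t / t½ = 211.5 / 42.3 = 5 half-lives
C = C₀ × (1/2)^5 = 4.156 × 0.03125 = 0.1299 mg/L
Convert: 0.1299 mg/L × 1000 = 129.9 ng/mL

130 ng/mL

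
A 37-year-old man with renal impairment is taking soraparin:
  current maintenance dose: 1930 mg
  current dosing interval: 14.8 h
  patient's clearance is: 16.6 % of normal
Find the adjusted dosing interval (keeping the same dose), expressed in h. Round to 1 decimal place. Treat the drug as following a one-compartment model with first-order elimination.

89.2 h

To keep the same average steady-state level, dosing rate must scale with clearance.
CL ratio = 16.6 / 100 = 0.1660
New interval (same dose) = 14.8 / 0.1660 = 89.16 h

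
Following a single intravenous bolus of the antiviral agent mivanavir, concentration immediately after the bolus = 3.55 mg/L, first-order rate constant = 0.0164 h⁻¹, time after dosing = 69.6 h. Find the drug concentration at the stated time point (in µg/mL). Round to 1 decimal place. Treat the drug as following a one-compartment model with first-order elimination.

C = C₀ · e^(−k·t) = 3.550 × e^(−0.01640 × 69.6)
  = 3.550 × 0.3194 = 1.134 mg/L
(1.134 mg/L = 1.134 µg/mL)

1.1 µg/mL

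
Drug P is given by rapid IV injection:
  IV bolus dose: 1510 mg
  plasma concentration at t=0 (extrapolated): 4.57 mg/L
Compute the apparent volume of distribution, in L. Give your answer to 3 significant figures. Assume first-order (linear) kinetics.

330 L

Vd = Dose / C₀ = 1510 / 4.57 = 330.4 L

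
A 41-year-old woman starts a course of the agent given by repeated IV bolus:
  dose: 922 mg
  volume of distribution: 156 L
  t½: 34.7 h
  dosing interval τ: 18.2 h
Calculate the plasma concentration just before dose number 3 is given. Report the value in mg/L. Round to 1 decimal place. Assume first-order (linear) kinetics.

C₀ per dose = Dose / Vd = 922 / 156 = 5.910 mg/L
k = ln2 / t½ = 0.693147 / 34.7 = 0.01998 h⁻¹
Fraction remaining after one interval: r = e^(−kτ) = e^(−0.01998 × 18.2) = 0.6951
Before dose 3, 2 doses have been given (aged 1τ, 2τ).
C_trough = C₀ × (r + r²) = 5.910 × (0.6951 + 0.4832) = 6.964 mg/L

7.0 mg/L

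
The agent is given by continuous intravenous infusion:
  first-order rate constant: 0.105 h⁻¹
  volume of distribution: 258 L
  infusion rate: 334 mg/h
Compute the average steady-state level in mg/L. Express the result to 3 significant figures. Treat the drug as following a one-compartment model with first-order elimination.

CL = k × Vd = 0.1050 × 258 = 27.09 L/h
At steady state Css = R₀ / CL = 334 / 27.09 = 12.33 mg/L

12.3 mg/L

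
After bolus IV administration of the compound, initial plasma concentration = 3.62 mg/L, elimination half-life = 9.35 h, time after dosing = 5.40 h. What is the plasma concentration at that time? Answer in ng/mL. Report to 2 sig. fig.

k = ln2 / t½ = 0.693147 / 9.35 = 0.07413 h⁻¹
C = C₀ · e^(−k·t) = 3.620 × e^(−0.07413 × 5.40)
  = 3.620 × 0.6701 = 2.426 mg/L
Convert: 2.426 mg/L × 1000 = 2426 ng/mL

2400 ng/mL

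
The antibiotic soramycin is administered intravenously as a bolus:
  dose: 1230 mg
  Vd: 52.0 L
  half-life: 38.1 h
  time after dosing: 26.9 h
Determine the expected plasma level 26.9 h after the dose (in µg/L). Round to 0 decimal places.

14500 µg/L

C₀ = Dose / Vd = 1230 / 52.0 = 23.65 mg/L
k = ln2 / t½ = 0.693147 / 38.1 = 0.01819 h⁻¹
C = C₀ · e^(−k·t) = 23.65 × e^(−0.01819 × 26.9)
  = 23.65 × 0.6130 = 14.50 mg/L
Convert: 14.50 mg/L × 1000 = 14500 µg/L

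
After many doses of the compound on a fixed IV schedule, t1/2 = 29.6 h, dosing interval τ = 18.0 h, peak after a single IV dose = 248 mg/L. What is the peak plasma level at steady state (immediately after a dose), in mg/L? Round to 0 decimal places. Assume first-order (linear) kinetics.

721 mg/L

k = ln2 / t½ = 0.693147 / 29.6 = 0.02342 h⁻¹
e^(−kτ) = e^(−0.02342 × 18.0) = 0.6560
Accumulation ratio R = 1 / (1 − e^(−kτ)) = 1 / (1 − 0.6560) = 2.907
Steady-state peak = C₀ × R = 248 × 2.907 = 720.9 mg/L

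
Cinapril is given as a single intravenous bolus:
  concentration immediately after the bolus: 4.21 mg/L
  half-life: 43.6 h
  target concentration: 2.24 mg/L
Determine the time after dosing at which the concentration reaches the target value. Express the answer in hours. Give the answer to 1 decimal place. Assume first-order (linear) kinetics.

k = ln2 / t½ = 0.693147 / 43.6 = 0.01590 h⁻¹
t = ln(C₀ / C) / k = ln(4.210 / 2.24) / 0.01590
  = ln(1.879) / 0.01590 = 0.6307 / 0.01590 = 39.67 h

39.7 h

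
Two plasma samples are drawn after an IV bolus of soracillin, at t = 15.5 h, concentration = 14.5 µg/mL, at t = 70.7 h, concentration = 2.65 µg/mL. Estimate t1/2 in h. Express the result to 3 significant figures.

22.5 h

k = ln(C₁/C₂) / (t₂ − t₁) = ln(14.5/2.65) / (70.7 − 15.5)
  = 1.700 / 55.20 = 0.03080 h⁻¹
t½ = ln2 / k = 0.693147 / 0.03080 = 22.50 h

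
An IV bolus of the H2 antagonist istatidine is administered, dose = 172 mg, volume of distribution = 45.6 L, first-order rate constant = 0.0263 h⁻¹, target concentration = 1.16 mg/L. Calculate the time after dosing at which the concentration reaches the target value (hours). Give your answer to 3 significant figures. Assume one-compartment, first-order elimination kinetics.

C₀ = Dose / Vd = 172.0 / 45.6 = 3.772 mg/L
t = ln(C₀ / C) / k = ln(3.772 / 1.16) / 0.02630
  = ln(3.252) / 0.02630 = 1.179 / 0.02630 = 44.83 h

44.8 h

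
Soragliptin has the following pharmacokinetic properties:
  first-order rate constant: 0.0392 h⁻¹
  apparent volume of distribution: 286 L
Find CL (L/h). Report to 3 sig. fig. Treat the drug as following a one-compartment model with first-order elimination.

11.2 L/h

CL = k × Vd = 0.0392 × 286 = 11.21 L/h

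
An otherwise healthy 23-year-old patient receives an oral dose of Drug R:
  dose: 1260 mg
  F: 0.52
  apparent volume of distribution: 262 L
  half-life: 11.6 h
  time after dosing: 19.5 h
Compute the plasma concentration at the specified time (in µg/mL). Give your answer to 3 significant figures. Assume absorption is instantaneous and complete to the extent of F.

0.780 µg/mL

Amount reaching circulation = F × Dose = 0.52 × 1260 = 655.2 mg
C₀ = F·Dose / Vd = 655.2 / 262 = 2.501 mg/L
k = ln2 / t½ = 0.693147 / 11.6 = 0.05975 h⁻¹
C = C₀ · e^(−k·t) = 2.501 × e^(−0.05975 × 19.5)
  = 2.501 × 0.3119 = 0.7801 mg/L
(0.7801 mg/L = 0.7801 µg/mL)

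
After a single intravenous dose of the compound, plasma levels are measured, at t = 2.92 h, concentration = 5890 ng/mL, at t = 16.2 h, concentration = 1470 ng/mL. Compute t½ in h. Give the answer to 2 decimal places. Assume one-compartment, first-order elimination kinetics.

k = ln(C₁/C₂) / (t₂ − t₁) = ln(5890/1470) / (16.2 − 2.92)
  = 1.388 / 13.28 = 0.1045 h⁻¹
t½ = ln2 / k = 0.693147 / 0.1045 = 6.633 h

6.63 h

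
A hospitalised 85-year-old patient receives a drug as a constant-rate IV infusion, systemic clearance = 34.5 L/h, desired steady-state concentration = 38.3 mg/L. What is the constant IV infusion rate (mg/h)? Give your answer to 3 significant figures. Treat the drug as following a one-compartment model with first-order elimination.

At steady state, infusion rate R₀ = Css × CL = 38.3 × 34.50 = 1321 mg/h

1320 mg/h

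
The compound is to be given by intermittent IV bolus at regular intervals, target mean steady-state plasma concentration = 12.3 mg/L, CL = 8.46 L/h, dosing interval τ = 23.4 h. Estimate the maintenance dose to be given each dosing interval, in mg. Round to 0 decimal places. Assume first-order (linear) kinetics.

At steady state, Dose/τ = Css × CL.
Dose = Css × CL × τ = 12.3 × 8.460 × 23.4 = 2435 mg

2435 mg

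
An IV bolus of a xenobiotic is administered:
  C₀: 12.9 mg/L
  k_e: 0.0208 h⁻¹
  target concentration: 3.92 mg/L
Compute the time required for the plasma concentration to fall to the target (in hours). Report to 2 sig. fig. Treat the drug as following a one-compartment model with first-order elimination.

t = ln(C₀ / C) / k = ln(12.90 / 3.92) / 0.02080
  = ln(3.291) / 0.02080 = 1.191 / 0.02080 = 57.26 h

57 h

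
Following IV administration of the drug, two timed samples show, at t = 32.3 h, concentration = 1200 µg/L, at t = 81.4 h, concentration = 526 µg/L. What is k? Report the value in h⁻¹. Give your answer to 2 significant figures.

0.017 h⁻¹

k = ln(C₁/C₂) / (t₂ − t₁) = ln(1200/526) / (81.4 − 32.3)
  = 0.8248 / 49.10 = 0.01680 h⁻¹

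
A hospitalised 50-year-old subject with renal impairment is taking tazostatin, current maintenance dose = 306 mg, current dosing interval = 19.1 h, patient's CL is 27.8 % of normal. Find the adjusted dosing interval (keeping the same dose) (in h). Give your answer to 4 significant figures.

To keep the same average steady-state level, dosing rate must scale with clearance.
CL ratio = 27.8 / 100 = 0.2780
New interval (same dose) = 19.1 / 0.2780 = 68.71 h

68.71 h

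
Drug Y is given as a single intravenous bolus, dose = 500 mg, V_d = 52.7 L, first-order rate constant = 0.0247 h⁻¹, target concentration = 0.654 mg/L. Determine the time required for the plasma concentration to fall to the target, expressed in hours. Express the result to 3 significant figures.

C₀ = Dose / Vd = 500.0 / 52.7 = 9.488 mg/L
t = ln(C₀ / C) / k = ln(9.488 / 0.654) / 0.02470
  = ln(14.51) / 0.02470 = 2.675 / 0.02470 = 108.3 h

108 h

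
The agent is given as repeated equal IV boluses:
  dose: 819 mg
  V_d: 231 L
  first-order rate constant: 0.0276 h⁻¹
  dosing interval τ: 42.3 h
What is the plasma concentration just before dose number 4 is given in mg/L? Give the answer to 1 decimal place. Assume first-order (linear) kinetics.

1.6 mg/L

C₀ per dose = Dose / Vd = 819 / 231 = 3.545 mg/L
Fraction remaining after one interval: r = e^(−kτ) = e^(−0.02760 × 42.3) = 0.3112
Before dose 4, 3 doses have been given (aged 1τ, 2τ, 3τ).
C_trough = C₀ × (r + r² + … + r^3) = C₀ × r(1−r^3)/(1−r)
        = 3.545 × 0.3112 × (1 − 0.03014) / (1 − 0.3112) = 1.553 mg/L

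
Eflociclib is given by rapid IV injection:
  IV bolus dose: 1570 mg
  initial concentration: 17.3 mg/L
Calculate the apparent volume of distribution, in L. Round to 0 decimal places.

91 L

Vd = Dose / C₀ = 1570 / 17.3 = 90.75 L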